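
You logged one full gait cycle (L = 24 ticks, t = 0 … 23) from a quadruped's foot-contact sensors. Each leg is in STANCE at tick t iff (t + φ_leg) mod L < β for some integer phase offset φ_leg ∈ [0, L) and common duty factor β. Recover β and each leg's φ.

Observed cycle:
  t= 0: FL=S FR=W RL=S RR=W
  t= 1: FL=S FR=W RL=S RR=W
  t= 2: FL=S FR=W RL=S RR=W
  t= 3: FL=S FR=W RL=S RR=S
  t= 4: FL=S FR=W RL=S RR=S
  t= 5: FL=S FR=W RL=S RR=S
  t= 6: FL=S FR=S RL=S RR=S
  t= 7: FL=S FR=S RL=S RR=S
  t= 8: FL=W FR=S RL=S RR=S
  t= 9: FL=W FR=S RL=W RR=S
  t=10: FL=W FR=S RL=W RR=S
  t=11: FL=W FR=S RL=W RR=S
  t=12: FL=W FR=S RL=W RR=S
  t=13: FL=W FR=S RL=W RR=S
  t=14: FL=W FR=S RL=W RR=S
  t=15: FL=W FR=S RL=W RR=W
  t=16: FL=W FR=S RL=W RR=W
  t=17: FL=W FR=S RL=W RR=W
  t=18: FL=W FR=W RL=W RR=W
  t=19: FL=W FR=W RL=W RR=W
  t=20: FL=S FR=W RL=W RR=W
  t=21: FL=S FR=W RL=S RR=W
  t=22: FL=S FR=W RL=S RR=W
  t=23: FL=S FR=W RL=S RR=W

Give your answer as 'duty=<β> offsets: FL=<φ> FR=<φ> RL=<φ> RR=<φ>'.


duty β = stance ticks per leg = 12
FL: stance ticks = 12; W→S at t=20 → φ=4
FR: stance ticks = 12; W→S at t=6 → φ=18
RL: stance ticks = 12; W→S at t=21 → φ=3
RR: stance ticks = 12; W→S at t=3 → φ=21

duty=12 offsets: FL=4 FR=18 RL=3 RR=21


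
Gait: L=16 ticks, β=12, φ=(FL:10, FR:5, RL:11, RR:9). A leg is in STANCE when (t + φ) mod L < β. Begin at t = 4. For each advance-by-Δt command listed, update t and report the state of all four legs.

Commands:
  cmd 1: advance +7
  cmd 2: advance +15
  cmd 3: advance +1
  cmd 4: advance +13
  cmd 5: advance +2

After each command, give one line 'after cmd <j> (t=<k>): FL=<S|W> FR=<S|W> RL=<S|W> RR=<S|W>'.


start t=4: FL=W FR=S RL=W RR=W
cmd 1: advance +7 → t=11, phase=(5,0,6,4) → FL=S FR=S RL=S RR=S
cmd 2: advance +15 → t=26, phase=(4,15,5,3) → FL=S FR=W RL=S RR=S
cmd 3: advance +1 → t=27, phase=(5,0,6,4) → FL=S FR=S RL=S RR=S
cmd 4: advance +13 → t=40, phase=(2,13,3,1) → FL=S FR=W RL=S RR=S
cmd 5: advance +2 → t=42, phase=(4,15,5,3) → FL=S FR=W RL=S RR=S

after cmd 1 (t=11): FL=S FR=S RL=S RR=S
after cmd 2 (t=26): FL=S FR=W RL=S RR=S
after cmd 3 (t=27): FL=S FR=S RL=S RR=S
after cmd 4 (t=40): FL=S FR=W RL=S RR=S
after cmd 5 (t=42): FL=S FR=W RL=S RR=S


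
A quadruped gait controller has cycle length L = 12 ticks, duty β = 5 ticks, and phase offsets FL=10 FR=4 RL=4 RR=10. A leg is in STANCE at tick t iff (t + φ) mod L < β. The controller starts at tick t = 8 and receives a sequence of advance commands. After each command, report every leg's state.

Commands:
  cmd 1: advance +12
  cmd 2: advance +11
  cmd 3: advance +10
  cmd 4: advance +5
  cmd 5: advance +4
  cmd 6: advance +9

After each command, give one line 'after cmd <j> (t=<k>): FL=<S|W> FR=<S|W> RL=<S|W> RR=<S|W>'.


start t=8: FL=W FR=S RL=S RR=W
cmd 1: advance +12 → t=20, phase=(6,0,0,6) → FL=W FR=S RL=S RR=W
cmd 2: advance +11 → t=31, phase=(5,11,11,5) → FL=W FR=W RL=W RR=W
cmd 3: advance +10 → t=41, phase=(3,9,9,3) → FL=S FR=W RL=W RR=S
cmd 4: advance +5 → t=46, phase=(8,2,2,8) → FL=W FR=S RL=S RR=W
cmd 5: advance +4 → t=50, phase=(0,6,6,0) → FL=S FR=W RL=W RR=S
cmd 6: advance +9 → t=59, phase=(9,3,3,9) → FL=W FR=S RL=S RR=W

after cmd 1 (t=20): FL=W FR=S RL=S RR=W
after cmd 2 (t=31): FL=W FR=W RL=W RR=W
after cmd 3 (t=41): FL=S FR=W RL=W RR=S
after cmd 4 (t=46): FL=W FR=S RL=S RR=W
after cmd 5 (t=50): FL=S FR=W RL=W RR=S
after cmd 6 (t=59): FL=W FR=S RL=S RR=W


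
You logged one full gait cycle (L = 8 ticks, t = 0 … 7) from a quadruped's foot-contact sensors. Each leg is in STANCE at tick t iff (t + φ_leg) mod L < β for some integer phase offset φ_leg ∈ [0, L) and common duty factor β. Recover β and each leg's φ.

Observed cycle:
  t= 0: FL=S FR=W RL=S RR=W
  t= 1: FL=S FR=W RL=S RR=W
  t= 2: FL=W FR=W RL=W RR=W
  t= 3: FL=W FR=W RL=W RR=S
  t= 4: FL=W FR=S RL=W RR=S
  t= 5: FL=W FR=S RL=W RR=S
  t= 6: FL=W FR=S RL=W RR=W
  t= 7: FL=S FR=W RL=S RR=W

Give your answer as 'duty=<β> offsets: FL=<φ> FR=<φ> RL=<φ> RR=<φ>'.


duty=3 offsets: FL=1 FR=4 RL=1 RR=5

duty β = stance ticks per leg = 3
FL: stance ticks = 3; W→S at t=7 → φ=1
FR: stance ticks = 3; W→S at t=4 → φ=4
RL: stance ticks = 3; W→S at t=7 → φ=1
RR: stance ticks = 3; W→S at t=3 → φ=5


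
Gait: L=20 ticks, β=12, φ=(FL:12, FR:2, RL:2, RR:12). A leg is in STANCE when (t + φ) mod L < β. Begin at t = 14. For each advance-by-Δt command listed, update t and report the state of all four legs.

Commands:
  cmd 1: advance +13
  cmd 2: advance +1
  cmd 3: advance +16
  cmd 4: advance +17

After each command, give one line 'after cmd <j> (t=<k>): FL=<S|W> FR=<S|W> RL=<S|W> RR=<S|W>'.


start t=14: FL=S FR=W RL=W RR=S
cmd 1: advance +13 → t=27, phase=(19,9,9,19) → FL=W FR=S RL=S RR=W
cmd 2: advance +1 → t=28, phase=(0,10,10,0) → FL=S FR=S RL=S RR=S
cmd 3: advance +16 → t=44, phase=(16,6,6,16) → FL=W FR=S RL=S RR=W
cmd 4: advance +17 → t=61, phase=(13,3,3,13) → FL=W FR=S RL=S RR=W

after cmd 1 (t=27): FL=W FR=S RL=S RR=W
after cmd 2 (t=28): FL=S FR=S RL=S RR=S
after cmd 3 (t=44): FL=W FR=S RL=S RR=W
after cmd 4 (t=61): FL=W FR=S RL=S RR=W


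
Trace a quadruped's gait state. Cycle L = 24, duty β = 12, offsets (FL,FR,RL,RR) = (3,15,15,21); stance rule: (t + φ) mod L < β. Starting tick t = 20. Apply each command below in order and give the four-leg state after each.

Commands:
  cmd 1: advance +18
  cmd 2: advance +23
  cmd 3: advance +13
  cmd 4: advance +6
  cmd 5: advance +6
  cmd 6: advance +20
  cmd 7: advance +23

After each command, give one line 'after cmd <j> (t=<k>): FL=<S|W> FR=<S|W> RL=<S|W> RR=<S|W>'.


start t=20: FL=W FR=S RL=S RR=W
cmd 1: advance +18 → t=38, phase=(17,5,5,11) → FL=W FR=S RL=S RR=S
cmd 2: advance +23 → t=61, phase=(16,4,4,10) → FL=W FR=S RL=S RR=S
cmd 3: advance +13 → t=74, phase=(5,17,17,23) → FL=S FR=W RL=W RR=W
cmd 4: advance +6 → t=80, phase=(11,23,23,5) → FL=S FR=W RL=W RR=S
cmd 5: advance +6 → t=86, phase=(17,5,5,11) → FL=W FR=S RL=S RR=S
cmd 6: advance +20 → t=106, phase=(13,1,1,7) → FL=W FR=S RL=S RR=S
cmd 7: advance +23 → t=129, phase=(12,0,0,6) → FL=W FR=S RL=S RR=S

after cmd 1 (t=38): FL=W FR=S RL=S RR=S
after cmd 2 (t=61): FL=W FR=S RL=S RR=S
after cmd 3 (t=74): FL=S FR=W RL=W RR=W
after cmd 4 (t=80): FL=S FR=W RL=W RR=S
after cmd 5 (t=86): FL=W FR=S RL=S RR=S
after cmd 6 (t=106): FL=W FR=S RL=S RR=S
after cmd 7 (t=129): FL=W FR=S RL=S RR=S


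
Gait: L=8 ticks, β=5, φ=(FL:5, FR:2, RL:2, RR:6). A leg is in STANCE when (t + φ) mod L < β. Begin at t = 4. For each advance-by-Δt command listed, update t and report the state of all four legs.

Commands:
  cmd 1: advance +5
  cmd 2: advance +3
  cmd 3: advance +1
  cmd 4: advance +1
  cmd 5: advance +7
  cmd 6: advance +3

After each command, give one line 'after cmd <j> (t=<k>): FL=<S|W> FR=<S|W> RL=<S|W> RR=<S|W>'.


start t=4: FL=S FR=W RL=W RR=S
cmd 1: advance +5 → t=9, phase=(6,3,3,7) → FL=W FR=S RL=S RR=W
cmd 2: advance +3 → t=12, phase=(1,6,6,2) → FL=S FR=W RL=W RR=S
cmd 3: advance +1 → t=13, phase=(2,7,7,3) → FL=S FR=W RL=W RR=S
cmd 4: advance +1 → t=14, phase=(3,0,0,4) → FL=S FR=S RL=S RR=S
cmd 5: advance +7 → t=21, phase=(2,7,7,3) → FL=S FR=W RL=W RR=S
cmd 6: advance +3 → t=24, phase=(5,2,2,6) → FL=W FR=S RL=S RR=W

after cmd 1 (t=9): FL=W FR=S RL=S RR=W
after cmd 2 (t=12): FL=S FR=W RL=W RR=S
after cmd 3 (t=13): FL=S FR=W RL=W RR=S
after cmd 4 (t=14): FL=S FR=S RL=S RR=S
after cmd 5 (t=21): FL=S FR=W RL=W RR=S
after cmd 6 (t=24): FL=W FR=S RL=S RR=W


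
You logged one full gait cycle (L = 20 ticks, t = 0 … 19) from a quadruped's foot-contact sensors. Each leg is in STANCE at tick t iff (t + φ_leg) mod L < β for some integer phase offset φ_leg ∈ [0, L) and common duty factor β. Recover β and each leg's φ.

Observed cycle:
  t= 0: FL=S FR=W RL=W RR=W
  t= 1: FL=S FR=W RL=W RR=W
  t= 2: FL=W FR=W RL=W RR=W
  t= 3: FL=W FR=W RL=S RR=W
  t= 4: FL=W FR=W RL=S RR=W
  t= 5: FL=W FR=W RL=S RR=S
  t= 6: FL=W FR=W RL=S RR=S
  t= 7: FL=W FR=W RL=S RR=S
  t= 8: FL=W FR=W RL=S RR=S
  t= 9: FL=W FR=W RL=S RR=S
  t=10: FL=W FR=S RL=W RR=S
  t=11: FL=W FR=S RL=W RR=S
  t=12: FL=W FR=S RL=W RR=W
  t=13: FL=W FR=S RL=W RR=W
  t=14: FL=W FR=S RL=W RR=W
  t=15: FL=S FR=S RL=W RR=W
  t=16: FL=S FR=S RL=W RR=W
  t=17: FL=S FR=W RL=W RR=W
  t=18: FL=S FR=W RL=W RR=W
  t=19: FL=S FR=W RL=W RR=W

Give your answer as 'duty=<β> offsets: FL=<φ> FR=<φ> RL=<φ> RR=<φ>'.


duty β = stance ticks per leg = 7
FL: stance ticks = 7; W→S at t=15 → φ=5
FR: stance ticks = 7; W→S at t=10 → φ=10
RL: stance ticks = 7; W→S at t=3 → φ=17
RR: stance ticks = 7; W→S at t=5 → φ=15

duty=7 offsets: FL=5 FR=10 RL=17 RR=15


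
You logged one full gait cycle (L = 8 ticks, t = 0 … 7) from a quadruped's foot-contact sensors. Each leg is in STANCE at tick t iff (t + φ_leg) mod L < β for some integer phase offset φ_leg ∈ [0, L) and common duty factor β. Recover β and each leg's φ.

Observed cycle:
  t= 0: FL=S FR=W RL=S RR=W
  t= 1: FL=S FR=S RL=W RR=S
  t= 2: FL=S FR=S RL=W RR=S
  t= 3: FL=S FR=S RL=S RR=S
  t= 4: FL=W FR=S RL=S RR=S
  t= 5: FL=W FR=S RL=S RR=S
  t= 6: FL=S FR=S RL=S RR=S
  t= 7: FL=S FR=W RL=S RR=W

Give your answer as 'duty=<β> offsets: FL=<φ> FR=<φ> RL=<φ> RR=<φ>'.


duty=6 offsets: FL=2 FR=7 RL=5 RR=7

duty β = stance ticks per leg = 6
FL: stance ticks = 6; W→S at t=6 → φ=2
FR: stance ticks = 6; W→S at t=1 → φ=7
RL: stance ticks = 6; W→S at t=3 → φ=5
RR: stance ticks = 6; W→S at t=1 → φ=7


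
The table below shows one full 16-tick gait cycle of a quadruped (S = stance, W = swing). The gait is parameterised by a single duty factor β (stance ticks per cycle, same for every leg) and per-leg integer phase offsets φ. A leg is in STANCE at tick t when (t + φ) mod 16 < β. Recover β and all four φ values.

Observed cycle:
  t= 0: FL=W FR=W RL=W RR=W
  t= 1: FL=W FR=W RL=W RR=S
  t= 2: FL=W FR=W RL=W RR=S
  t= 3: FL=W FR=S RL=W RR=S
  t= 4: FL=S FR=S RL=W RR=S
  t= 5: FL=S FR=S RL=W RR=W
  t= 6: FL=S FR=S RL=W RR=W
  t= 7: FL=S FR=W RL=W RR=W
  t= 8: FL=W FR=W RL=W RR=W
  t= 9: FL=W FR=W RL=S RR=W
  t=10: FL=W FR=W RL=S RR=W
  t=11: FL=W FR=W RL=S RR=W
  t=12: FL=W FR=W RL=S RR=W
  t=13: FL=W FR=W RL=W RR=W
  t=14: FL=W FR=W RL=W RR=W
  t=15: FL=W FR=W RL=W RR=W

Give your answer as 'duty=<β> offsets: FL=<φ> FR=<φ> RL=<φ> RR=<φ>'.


duty=4 offsets: FL=12 FR=13 RL=7 RR=15

duty β = stance ticks per leg = 4
FL: stance ticks = 4; W→S at t=4 → φ=12
FR: stance ticks = 4; W→S at t=3 → φ=13
RL: stance ticks = 4; W→S at t=9 → φ=7
RR: stance ticks = 4; W→S at t=1 → φ=15


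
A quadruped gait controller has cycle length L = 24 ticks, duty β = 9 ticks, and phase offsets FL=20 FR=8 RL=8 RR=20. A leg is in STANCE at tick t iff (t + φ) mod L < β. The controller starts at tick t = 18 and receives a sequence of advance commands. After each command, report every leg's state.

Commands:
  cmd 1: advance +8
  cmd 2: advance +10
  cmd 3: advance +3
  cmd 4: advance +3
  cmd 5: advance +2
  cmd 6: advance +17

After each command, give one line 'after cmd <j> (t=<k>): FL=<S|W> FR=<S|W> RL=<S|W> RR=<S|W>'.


after cmd 1 (t=26): FL=W FR=W RL=W RR=W
after cmd 2 (t=36): FL=S FR=W RL=W RR=S
after cmd 3 (t=39): FL=W FR=W RL=W RR=W
after cmd 4 (t=42): FL=W FR=S RL=S RR=W
after cmd 5 (t=44): FL=W FR=S RL=S RR=W
after cmd 6 (t=61): FL=W FR=W RL=W RR=W

start t=18: FL=W FR=S RL=S RR=W
cmd 1: advance +8 → t=26, phase=(22,10,10,22) → FL=W FR=W RL=W RR=W
cmd 2: advance +10 → t=36, phase=(8,20,20,8) → FL=S FR=W RL=W RR=S
cmd 3: advance +3 → t=39, phase=(11,23,23,11) → FL=W FR=W RL=W RR=W
cmd 4: advance +3 → t=42, phase=(14,2,2,14) → FL=W FR=S RL=S RR=W
cmd 5: advance +2 → t=44, phase=(16,4,4,16) → FL=W FR=S RL=S RR=W
cmd 6: advance +17 → t=61, phase=(9,21,21,9) → FL=W FR=W RL=W RR=W


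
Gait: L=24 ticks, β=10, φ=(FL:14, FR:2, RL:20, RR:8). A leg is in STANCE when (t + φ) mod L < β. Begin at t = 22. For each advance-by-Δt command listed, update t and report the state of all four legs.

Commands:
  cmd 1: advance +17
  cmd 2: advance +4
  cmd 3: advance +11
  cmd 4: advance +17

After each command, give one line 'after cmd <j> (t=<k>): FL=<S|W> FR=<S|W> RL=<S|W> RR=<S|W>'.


start t=22: FL=W FR=S RL=W RR=S
cmd 1: advance +17 → t=39, phase=(5,17,11,23) → FL=S FR=W RL=W RR=W
cmd 2: advance +4 → t=43, phase=(9,21,15,3) → FL=S FR=W RL=W RR=S
cmd 3: advance +11 → t=54, phase=(20,8,2,14) → FL=W FR=S RL=S RR=W
cmd 4: advance +17 → t=71, phase=(13,1,19,7) → FL=W FR=S RL=W RR=S

after cmd 1 (t=39): FL=S FR=W RL=W RR=W
after cmd 2 (t=43): FL=S FR=W RL=W RR=S
after cmd 3 (t=54): FL=W FR=S RL=S RR=W
after cmd 4 (t=71): FL=W FR=S RL=W RR=S


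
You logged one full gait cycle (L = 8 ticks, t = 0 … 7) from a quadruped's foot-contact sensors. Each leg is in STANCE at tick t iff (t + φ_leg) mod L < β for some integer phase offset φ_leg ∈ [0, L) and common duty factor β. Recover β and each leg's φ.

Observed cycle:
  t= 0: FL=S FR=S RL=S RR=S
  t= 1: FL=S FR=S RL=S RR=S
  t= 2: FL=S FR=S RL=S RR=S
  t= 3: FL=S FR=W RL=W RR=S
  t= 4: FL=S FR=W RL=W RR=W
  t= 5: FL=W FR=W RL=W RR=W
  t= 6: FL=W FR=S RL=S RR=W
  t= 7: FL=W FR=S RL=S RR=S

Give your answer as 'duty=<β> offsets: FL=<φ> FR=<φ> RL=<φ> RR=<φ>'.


duty β = stance ticks per leg = 5
FL: stance ticks = 5; W→S at t=0 → φ=0
FR: stance ticks = 5; W→S at t=6 → φ=2
RL: stance ticks = 5; W→S at t=6 → φ=2
RR: stance ticks = 5; W→S at t=7 → φ=1

duty=5 offsets: FL=0 FR=2 RL=2 RR=1


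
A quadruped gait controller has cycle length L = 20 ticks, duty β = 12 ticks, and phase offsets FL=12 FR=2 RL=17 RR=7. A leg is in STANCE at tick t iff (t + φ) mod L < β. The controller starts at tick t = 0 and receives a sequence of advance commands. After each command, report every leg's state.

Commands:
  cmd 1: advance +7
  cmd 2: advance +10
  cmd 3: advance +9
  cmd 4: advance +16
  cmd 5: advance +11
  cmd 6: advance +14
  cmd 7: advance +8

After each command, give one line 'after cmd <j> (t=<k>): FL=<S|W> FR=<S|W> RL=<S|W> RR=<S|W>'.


after cmd 1 (t=7): FL=W FR=S RL=S RR=W
after cmd 2 (t=17): FL=S FR=W RL=W RR=S
after cmd 3 (t=26): FL=W FR=S RL=S RR=W
after cmd 4 (t=42): FL=W FR=S RL=W RR=S
after cmd 5 (t=53): FL=S FR=W RL=S RR=S
after cmd 6 (t=67): FL=W FR=S RL=S RR=W
after cmd 7 (t=75): FL=S FR=W RL=W RR=S

start t=0: FL=W FR=S RL=W RR=S
cmd 1: advance +7 → t=7, phase=(19,9,4,14) → FL=W FR=S RL=S RR=W
cmd 2: advance +10 → t=17, phase=(9,19,14,4) → FL=S FR=W RL=W RR=S
cmd 3: advance +9 → t=26, phase=(18,8,3,13) → FL=W FR=S RL=S RR=W
cmd 4: advance +16 → t=42, phase=(14,4,19,9) → FL=W FR=S RL=W RR=S
cmd 5: advance +11 → t=53, phase=(5,15,10,0) → FL=S FR=W RL=S RR=S
cmd 6: advance +14 → t=67, phase=(19,9,4,14) → FL=W FR=S RL=S RR=W
cmd 7: advance +8 → t=75, phase=(7,17,12,2) → FL=S FR=W RL=W RR=S


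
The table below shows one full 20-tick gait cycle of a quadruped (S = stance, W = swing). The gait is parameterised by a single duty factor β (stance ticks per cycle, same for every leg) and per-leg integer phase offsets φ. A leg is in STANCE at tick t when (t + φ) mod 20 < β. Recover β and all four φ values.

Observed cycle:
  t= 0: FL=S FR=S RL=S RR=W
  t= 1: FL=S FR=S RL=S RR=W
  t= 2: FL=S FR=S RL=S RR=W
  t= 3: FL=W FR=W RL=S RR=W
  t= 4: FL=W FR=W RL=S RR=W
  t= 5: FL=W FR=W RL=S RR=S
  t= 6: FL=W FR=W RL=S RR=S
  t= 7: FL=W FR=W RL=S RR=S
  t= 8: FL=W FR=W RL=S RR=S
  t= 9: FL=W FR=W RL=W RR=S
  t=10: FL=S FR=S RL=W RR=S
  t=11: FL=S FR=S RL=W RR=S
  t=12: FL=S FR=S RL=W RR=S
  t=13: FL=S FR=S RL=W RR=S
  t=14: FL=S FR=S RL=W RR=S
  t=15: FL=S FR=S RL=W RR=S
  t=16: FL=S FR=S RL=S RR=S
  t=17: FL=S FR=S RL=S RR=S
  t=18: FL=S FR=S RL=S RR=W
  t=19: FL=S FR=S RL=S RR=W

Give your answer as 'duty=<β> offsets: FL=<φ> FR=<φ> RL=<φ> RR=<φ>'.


duty=13 offsets: FL=10 FR=10 RL=4 RR=15

duty β = stance ticks per leg = 13
FL: stance ticks = 13; W→S at t=10 → φ=10
FR: stance ticks = 13; W→S at t=10 → φ=10
RL: stance ticks = 13; W→S at t=16 → φ=4
RR: stance ticks = 13; W→S at t=5 → φ=15


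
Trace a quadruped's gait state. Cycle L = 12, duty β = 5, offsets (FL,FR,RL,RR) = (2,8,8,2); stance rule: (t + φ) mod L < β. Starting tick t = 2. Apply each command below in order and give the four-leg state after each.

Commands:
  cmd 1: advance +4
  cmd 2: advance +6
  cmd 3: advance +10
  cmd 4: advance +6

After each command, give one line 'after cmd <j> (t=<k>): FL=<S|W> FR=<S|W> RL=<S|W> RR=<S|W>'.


start t=2: FL=S FR=W RL=W RR=S
cmd 1: advance +4 → t=6, phase=(8,2,2,8) → FL=W FR=S RL=S RR=W
cmd 2: advance +6 → t=12, phase=(2,8,8,2) → FL=S FR=W RL=W RR=S
cmd 3: advance +10 → t=22, phase=(0,6,6,0) → FL=S FR=W RL=W RR=S
cmd 4: advance +6 → t=28, phase=(6,0,0,6) → FL=W FR=S RL=S RR=W

after cmd 1 (t=6): FL=W FR=S RL=S RR=W
after cmd 2 (t=12): FL=S FR=W RL=W RR=S
after cmd 3 (t=22): FL=S FR=W RL=W RR=S
after cmd 4 (t=28): FL=W FR=S RL=S RR=W


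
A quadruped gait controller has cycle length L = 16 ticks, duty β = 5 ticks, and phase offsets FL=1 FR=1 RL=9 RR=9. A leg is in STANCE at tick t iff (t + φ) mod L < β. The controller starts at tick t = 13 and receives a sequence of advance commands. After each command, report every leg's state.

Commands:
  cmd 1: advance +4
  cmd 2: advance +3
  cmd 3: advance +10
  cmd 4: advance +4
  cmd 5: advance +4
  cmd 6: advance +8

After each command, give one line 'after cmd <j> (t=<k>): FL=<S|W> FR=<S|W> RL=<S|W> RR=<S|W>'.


after cmd 1 (t=17): FL=S FR=S RL=W RR=W
after cmd 2 (t=20): FL=W FR=W RL=W RR=W
after cmd 3 (t=30): FL=W FR=W RL=W RR=W
after cmd 4 (t=34): FL=S FR=S RL=W RR=W
after cmd 5 (t=38): FL=W FR=W RL=W RR=W
after cmd 6 (t=46): FL=W FR=W RL=W RR=W

start t=13: FL=W FR=W RL=W RR=W
cmd 1: advance +4 → t=17, phase=(2,2,10,10) → FL=S FR=S RL=W RR=W
cmd 2: advance +3 → t=20, phase=(5,5,13,13) → FL=W FR=W RL=W RR=W
cmd 3: advance +10 → t=30, phase=(15,15,7,7) → FL=W FR=W RL=W RR=W
cmd 4: advance +4 → t=34, phase=(3,3,11,11) → FL=S FR=S RL=W RR=W
cmd 5: advance +4 → t=38, phase=(7,7,15,15) → FL=W FR=W RL=W RR=W
cmd 6: advance +8 → t=46, phase=(15,15,7,7) → FL=W FR=W RL=W RR=W


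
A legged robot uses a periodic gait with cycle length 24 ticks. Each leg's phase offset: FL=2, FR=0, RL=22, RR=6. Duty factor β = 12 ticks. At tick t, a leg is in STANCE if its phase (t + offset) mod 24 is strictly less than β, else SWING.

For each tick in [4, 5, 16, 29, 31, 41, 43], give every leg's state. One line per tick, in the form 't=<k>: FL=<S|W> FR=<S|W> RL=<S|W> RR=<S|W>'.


t=4: FL=S FR=S RL=S RR=S
t=5: FL=S FR=S RL=S RR=S
t=16: FL=W FR=W RL=W RR=W
t=29: FL=S FR=S RL=S RR=S
t=31: FL=S FR=S RL=S RR=W
t=41: FL=W FR=W RL=W RR=W
t=43: FL=W FR=W RL=W RR=S

t=4: phase=(6,4,2,10) vs β=12 → FL=S FR=S RL=S RR=S
t=5: phase=(7,5,3,11) vs β=12 → FL=S FR=S RL=S RR=S
t=16: phase=(18,16,14,22) vs β=12 → FL=W FR=W RL=W RR=W
t=29: phase=(7,5,3,11) vs β=12 → FL=S FR=S RL=S RR=S
t=31: phase=(9,7,5,13) vs β=12 → FL=S FR=S RL=S RR=W
t=41: phase=(19,17,15,23) vs β=12 → FL=W FR=W RL=W RR=W
t=43: phase=(21,19,17,1) vs β=12 → FL=W FR=W RL=W RR=S


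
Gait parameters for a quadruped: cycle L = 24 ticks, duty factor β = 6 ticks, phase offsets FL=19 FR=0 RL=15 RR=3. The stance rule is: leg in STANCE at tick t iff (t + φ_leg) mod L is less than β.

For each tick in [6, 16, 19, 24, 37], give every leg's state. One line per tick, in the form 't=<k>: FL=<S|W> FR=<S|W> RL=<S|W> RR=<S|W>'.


t=6: phase=(1,6,21,9) vs β=6 → FL=S FR=W RL=W RR=W
t=16: phase=(11,16,7,19) vs β=6 → FL=W FR=W RL=W RR=W
t=19: phase=(14,19,10,22) vs β=6 → FL=W FR=W RL=W RR=W
t=24: phase=(19,0,15,3) vs β=6 → FL=W FR=S RL=W RR=S
t=37: phase=(8,13,4,16) vs β=6 → FL=W FR=W RL=S RR=W

t=6: FL=S FR=W RL=W RR=W
t=16: FL=W FR=W RL=W RR=W
t=19: FL=W FR=W RL=W RR=W
t=24: FL=W FR=S RL=W RR=S
t=37: FL=W FR=W RL=S RR=W


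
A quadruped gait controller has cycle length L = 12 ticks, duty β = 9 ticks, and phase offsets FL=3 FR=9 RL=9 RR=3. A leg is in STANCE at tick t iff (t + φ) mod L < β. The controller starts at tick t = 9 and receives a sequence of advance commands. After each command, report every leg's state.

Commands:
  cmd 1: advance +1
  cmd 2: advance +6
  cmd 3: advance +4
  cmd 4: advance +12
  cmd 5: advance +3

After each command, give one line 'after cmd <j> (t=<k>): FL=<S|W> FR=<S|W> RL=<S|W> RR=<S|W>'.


after cmd 1 (t=10): FL=S FR=S RL=S RR=S
after cmd 2 (t=16): FL=S FR=S RL=S RR=S
after cmd 3 (t=20): FL=W FR=S RL=S RR=W
after cmd 4 (t=32): FL=W FR=S RL=S RR=W
after cmd 5 (t=35): FL=S FR=S RL=S RR=S

start t=9: FL=S FR=S RL=S RR=S
cmd 1: advance +1 → t=10, phase=(1,7,7,1) → FL=S FR=S RL=S RR=S
cmd 2: advance +6 → t=16, phase=(7,1,1,7) → FL=S FR=S RL=S RR=S
cmd 3: advance +4 → t=20, phase=(11,5,5,11) → FL=W FR=S RL=S RR=W
cmd 4: advance +12 → t=32, phase=(11,5,5,11) → FL=W FR=S RL=S RR=W
cmd 5: advance +3 → t=35, phase=(2,8,8,2) → FL=S FR=S RL=S RR=S


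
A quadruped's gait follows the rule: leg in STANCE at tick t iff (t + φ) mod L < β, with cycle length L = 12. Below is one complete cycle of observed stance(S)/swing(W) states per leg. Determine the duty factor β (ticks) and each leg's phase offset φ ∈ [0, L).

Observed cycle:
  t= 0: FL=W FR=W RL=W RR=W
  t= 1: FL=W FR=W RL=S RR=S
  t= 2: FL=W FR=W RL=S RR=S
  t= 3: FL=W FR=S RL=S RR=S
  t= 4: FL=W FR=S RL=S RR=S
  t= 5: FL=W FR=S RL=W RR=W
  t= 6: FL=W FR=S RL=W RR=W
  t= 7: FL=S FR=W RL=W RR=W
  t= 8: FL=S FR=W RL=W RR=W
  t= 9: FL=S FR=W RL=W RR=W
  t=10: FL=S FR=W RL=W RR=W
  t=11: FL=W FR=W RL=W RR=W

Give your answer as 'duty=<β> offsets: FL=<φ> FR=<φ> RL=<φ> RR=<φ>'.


duty=4 offsets: FL=5 FR=9 RL=11 RR=11

duty β = stance ticks per leg = 4
FL: stance ticks = 4; W→S at t=7 → φ=5
FR: stance ticks = 4; W→S at t=3 → φ=9
RL: stance ticks = 4; W→S at t=1 → φ=11
RR: stance ticks = 4; W→S at t=1 → φ=11


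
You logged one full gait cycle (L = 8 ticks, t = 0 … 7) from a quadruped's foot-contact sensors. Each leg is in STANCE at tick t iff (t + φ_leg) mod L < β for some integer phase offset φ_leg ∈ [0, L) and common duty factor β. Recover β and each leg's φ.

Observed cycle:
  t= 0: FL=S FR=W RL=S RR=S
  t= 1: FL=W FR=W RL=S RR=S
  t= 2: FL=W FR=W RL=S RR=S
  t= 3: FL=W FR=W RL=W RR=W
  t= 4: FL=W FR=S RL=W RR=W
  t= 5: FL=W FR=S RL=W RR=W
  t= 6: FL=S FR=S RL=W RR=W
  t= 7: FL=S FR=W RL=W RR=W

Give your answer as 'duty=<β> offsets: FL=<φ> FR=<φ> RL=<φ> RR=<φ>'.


duty β = stance ticks per leg = 3
FL: stance ticks = 3; W→S at t=6 → φ=2
FR: stance ticks = 3; W→S at t=4 → φ=4
RL: stance ticks = 3; W→S at t=0 → φ=0
RR: stance ticks = 3; W→S at t=0 → φ=0

duty=3 offsets: FL=2 FR=4 RL=0 RR=0


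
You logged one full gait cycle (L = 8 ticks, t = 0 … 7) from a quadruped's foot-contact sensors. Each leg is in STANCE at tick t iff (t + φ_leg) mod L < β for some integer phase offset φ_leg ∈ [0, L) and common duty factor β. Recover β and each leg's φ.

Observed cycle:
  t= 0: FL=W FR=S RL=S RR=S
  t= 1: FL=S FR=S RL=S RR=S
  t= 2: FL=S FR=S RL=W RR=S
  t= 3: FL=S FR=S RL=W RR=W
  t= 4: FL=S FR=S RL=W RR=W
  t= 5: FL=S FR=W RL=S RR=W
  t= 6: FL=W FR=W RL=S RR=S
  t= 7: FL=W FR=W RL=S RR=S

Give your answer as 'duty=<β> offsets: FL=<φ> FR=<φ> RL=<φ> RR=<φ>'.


duty=5 offsets: FL=7 FR=0 RL=3 RR=2

duty β = stance ticks per leg = 5
FL: stance ticks = 5; W→S at t=1 → φ=7
FR: stance ticks = 5; W→S at t=0 → φ=0
RL: stance ticks = 5; W→S at t=5 → φ=3
RR: stance ticks = 5; W→S at t=6 → φ=2


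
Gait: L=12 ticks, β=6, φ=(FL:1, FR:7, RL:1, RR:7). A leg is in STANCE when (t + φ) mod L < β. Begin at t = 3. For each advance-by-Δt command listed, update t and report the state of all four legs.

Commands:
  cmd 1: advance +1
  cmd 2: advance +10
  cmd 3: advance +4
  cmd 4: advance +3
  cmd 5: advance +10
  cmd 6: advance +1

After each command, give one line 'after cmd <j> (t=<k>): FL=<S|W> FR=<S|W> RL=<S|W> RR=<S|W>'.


start t=3: FL=S FR=W RL=S RR=W
cmd 1: advance +1 → t=4, phase=(5,11,5,11) → FL=S FR=W RL=S RR=W
cmd 2: advance +10 → t=14, phase=(3,9,3,9) → FL=S FR=W RL=S RR=W
cmd 3: advance +4 → t=18, phase=(7,1,7,1) → FL=W FR=S RL=W RR=S
cmd 4: advance +3 → t=21, phase=(10,4,10,4) → FL=W FR=S RL=W RR=S
cmd 5: advance +10 → t=31, phase=(8,2,8,2) → FL=W FR=S RL=W RR=S
cmd 6: advance +1 → t=32, phase=(9,3,9,3) → FL=W FR=S RL=W RR=S

after cmd 1 (t=4): FL=S FR=W RL=S RR=W
after cmd 2 (t=14): FL=S FR=W RL=S RR=W
after cmd 3 (t=18): FL=W FR=S RL=W RR=S
after cmd 4 (t=21): FL=W FR=S RL=W RR=S
after cmd 5 (t=31): FL=W FR=S RL=W RR=S
after cmd 6 (t=32): FL=W FR=S RL=W RR=S


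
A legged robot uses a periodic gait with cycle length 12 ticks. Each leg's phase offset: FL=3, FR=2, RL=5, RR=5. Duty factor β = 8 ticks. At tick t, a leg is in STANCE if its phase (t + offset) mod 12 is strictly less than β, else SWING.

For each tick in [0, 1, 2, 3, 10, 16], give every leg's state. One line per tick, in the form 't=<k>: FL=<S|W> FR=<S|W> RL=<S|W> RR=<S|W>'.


t=0: phase=(3,2,5,5) vs β=8 → FL=S FR=S RL=S RR=S
t=1: phase=(4,3,6,6) vs β=8 → FL=S FR=S RL=S RR=S
t=2: phase=(5,4,7,7) vs β=8 → FL=S FR=S RL=S RR=S
t=3: phase=(6,5,8,8) vs β=8 → FL=S FR=S RL=W RR=W
t=10: phase=(1,0,3,3) vs β=8 → FL=S FR=S RL=S RR=S
t=16: phase=(7,6,9,9) vs β=8 → FL=S FR=S RL=W RR=W

t=0: FL=S FR=S RL=S RR=S
t=1: FL=S FR=S RL=S RR=S
t=2: FL=S FR=S RL=S RR=S
t=3: FL=S FR=S RL=W RR=W
t=10: FL=S FR=S RL=S RR=S
t=16: FL=S FR=S RL=W RR=W


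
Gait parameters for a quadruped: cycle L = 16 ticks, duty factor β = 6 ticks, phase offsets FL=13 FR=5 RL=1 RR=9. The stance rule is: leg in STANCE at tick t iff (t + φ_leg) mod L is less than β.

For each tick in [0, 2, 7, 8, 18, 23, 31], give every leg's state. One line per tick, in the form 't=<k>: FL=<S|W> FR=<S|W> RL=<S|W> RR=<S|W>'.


t=0: phase=(13,5,1,9) vs β=6 → FL=W FR=S RL=S RR=W
t=2: phase=(15,7,3,11) vs β=6 → FL=W FR=W RL=S RR=W
t=7: phase=(4,12,8,0) vs β=6 → FL=S FR=W RL=W RR=S
t=8: phase=(5,13,9,1) vs β=6 → FL=S FR=W RL=W RR=S
t=18: phase=(15,7,3,11) vs β=6 → FL=W FR=W RL=S RR=W
t=23: phase=(4,12,8,0) vs β=6 → FL=S FR=W RL=W RR=S
t=31: phase=(12,4,0,8) vs β=6 → FL=W FR=S RL=S RR=W

t=0: FL=W FR=S RL=S RR=W
t=2: FL=W FR=W RL=S RR=W
t=7: FL=S FR=W RL=W RR=S
t=8: FL=S FR=W RL=W RR=S
t=18: FL=W FR=W RL=S RR=W
t=23: FL=S FR=W RL=W RR=S
t=31: FL=W FR=S RL=S RR=W


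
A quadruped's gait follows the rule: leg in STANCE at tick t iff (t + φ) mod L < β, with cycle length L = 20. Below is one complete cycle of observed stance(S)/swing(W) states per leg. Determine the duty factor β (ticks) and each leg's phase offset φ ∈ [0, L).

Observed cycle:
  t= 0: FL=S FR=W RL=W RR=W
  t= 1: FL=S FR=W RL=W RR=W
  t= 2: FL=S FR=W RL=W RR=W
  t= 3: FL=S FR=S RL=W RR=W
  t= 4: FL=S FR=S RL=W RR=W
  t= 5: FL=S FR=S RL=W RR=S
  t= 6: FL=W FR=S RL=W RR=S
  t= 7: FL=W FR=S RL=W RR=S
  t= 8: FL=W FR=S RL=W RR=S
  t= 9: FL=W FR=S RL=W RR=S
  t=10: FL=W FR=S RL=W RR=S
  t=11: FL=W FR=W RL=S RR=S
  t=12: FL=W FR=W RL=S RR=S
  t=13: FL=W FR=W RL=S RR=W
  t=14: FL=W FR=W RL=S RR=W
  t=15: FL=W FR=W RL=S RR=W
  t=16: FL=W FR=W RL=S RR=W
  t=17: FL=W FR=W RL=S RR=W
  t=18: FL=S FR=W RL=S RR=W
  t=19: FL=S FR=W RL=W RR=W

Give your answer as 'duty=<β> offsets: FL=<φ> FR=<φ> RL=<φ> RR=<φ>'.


duty β = stance ticks per leg = 8
FL: stance ticks = 8; W→S at t=18 → φ=2
FR: stance ticks = 8; W→S at t=3 → φ=17
RL: stance ticks = 8; W→S at t=11 → φ=9
RR: stance ticks = 8; W→S at t=5 → φ=15

duty=8 offsets: FL=2 FR=17 RL=9 RR=15


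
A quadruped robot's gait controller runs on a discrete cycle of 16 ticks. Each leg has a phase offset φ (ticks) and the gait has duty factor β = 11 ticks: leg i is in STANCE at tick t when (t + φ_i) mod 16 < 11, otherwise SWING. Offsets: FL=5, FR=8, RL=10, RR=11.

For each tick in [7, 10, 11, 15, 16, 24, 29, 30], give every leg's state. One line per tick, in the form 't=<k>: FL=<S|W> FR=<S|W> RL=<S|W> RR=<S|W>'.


t=7: phase=(12,15,1,2) vs β=11 → FL=W FR=W RL=S RR=S
t=10: phase=(15,2,4,5) vs β=11 → FL=W FR=S RL=S RR=S
t=11: phase=(0,3,5,6) vs β=11 → FL=S FR=S RL=S RR=S
t=15: phase=(4,7,9,10) vs β=11 → FL=S FR=S RL=S RR=S
t=16: phase=(5,8,10,11) vs β=11 → FL=S FR=S RL=S RR=W
t=24: phase=(13,0,2,3) vs β=11 → FL=W FR=S RL=S RR=S
t=29: phase=(2,5,7,8) vs β=11 → FL=S FR=S RL=S RR=S
t=30: phase=(3,6,8,9) vs β=11 → FL=S FR=S RL=S RR=S

t=7: FL=W FR=W RL=S RR=S
t=10: FL=W FR=S RL=S RR=S
t=11: FL=S FR=S RL=S RR=S
t=15: FL=S FR=S RL=S RR=S
t=16: FL=S FR=S RL=S RR=W
t=24: FL=W FR=S RL=S RR=S
t=29: FL=S FR=S RL=S RR=S
t=30: FL=S FR=S RL=S RR=S


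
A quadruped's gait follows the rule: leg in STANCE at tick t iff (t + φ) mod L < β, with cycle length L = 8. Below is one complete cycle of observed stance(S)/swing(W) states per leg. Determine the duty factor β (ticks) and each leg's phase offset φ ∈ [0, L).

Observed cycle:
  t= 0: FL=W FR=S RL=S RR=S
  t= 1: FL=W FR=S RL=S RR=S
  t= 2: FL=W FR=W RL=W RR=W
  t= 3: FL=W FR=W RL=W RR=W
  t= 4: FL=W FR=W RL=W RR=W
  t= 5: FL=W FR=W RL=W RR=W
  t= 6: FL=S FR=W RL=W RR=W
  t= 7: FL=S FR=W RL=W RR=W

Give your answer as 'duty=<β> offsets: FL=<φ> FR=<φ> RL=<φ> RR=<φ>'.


duty β = stance ticks per leg = 2
FL: stance ticks = 2; W→S at t=6 → φ=2
FR: stance ticks = 2; W→S at t=0 → φ=0
RL: stance ticks = 2; W→S at t=0 → φ=0
RR: stance ticks = 2; W→S at t=0 → φ=0

duty=2 offsets: FL=2 FR=0 RL=0 RR=0


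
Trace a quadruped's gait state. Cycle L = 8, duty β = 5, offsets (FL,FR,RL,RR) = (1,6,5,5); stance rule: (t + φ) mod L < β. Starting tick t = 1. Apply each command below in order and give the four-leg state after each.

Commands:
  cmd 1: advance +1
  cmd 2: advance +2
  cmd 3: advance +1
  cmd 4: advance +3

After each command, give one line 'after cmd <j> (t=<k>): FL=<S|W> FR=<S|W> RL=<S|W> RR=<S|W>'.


start t=1: FL=S FR=W RL=W RR=W
cmd 1: advance +1 → t=2, phase=(3,0,7,7) → FL=S FR=S RL=W RR=W
cmd 2: advance +2 → t=4, phase=(5,2,1,1) → FL=W FR=S RL=S RR=S
cmd 3: advance +1 → t=5, phase=(6,3,2,2) → FL=W FR=S RL=S RR=S
cmd 4: advance +3 → t=8, phase=(1,6,5,5) → FL=S FR=W RL=W RR=W

after cmd 1 (t=2): FL=S FR=S RL=W RR=W
after cmd 2 (t=4): FL=W FR=S RL=S RR=S
after cmd 3 (t=5): FL=W FR=S RL=S RR=S
after cmd 4 (t=8): FL=S FR=W RL=W RR=W


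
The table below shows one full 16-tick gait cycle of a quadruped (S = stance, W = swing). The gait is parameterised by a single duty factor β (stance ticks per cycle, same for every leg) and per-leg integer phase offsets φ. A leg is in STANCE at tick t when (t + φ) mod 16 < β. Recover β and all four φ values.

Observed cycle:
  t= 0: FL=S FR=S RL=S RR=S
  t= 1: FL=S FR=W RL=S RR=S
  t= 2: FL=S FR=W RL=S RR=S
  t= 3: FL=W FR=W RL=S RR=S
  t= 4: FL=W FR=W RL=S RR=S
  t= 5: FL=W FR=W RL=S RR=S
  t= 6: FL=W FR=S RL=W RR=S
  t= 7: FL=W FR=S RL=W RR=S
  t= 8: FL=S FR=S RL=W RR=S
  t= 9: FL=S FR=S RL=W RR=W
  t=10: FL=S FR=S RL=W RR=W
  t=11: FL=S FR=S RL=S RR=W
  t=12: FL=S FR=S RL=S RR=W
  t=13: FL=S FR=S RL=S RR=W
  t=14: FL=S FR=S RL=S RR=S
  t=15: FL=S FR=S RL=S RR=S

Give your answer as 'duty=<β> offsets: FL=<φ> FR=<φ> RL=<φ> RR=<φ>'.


duty β = stance ticks per leg = 11
FL: stance ticks = 11; W→S at t=8 → φ=8
FR: stance ticks = 11; W→S at t=6 → φ=10
RL: stance ticks = 11; W→S at t=11 → φ=5
RR: stance ticks = 11; W→S at t=14 → φ=2

duty=11 offsets: FL=8 FR=10 RL=5 RR=2


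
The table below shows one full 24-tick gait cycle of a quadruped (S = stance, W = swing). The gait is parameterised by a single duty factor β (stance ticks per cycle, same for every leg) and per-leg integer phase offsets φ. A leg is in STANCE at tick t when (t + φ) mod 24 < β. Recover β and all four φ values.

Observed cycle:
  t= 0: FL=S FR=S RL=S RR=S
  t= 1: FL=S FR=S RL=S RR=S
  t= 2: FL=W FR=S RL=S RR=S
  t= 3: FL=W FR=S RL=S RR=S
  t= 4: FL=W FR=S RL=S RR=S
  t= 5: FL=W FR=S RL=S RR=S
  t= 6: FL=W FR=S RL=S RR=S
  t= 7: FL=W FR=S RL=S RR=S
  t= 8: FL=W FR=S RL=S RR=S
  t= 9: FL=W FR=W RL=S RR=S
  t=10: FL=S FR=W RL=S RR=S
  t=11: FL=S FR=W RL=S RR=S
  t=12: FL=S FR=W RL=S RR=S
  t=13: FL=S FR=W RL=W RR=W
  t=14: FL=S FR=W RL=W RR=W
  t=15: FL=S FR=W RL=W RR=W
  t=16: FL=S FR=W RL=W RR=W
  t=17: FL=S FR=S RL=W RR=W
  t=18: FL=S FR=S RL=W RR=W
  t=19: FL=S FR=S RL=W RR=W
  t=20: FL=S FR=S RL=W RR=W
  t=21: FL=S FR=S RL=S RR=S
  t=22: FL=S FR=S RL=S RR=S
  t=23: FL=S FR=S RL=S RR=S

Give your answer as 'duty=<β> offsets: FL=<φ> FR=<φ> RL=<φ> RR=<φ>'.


duty β = stance ticks per leg = 16
FL: stance ticks = 16; W→S at t=10 → φ=14
FR: stance ticks = 16; W→S at t=17 → φ=7
RL: stance ticks = 16; W→S at t=21 → φ=3
RR: stance ticks = 16; W→S at t=21 → φ=3

duty=16 offsets: FL=14 FR=7 RL=3 RR=3


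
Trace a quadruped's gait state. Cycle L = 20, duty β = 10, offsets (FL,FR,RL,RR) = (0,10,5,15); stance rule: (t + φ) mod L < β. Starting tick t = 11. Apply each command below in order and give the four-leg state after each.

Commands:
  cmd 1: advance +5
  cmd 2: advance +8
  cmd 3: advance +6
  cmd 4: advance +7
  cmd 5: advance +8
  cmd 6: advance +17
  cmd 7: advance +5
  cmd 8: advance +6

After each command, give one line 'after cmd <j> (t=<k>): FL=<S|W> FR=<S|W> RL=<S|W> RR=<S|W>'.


start t=11: FL=W FR=S RL=W RR=S
cmd 1: advance +5 → t=16, phase=(16,6,1,11) → FL=W FR=S RL=S RR=W
cmd 2: advance +8 → t=24, phase=(4,14,9,19) → FL=S FR=W RL=S RR=W
cmd 3: advance +6 → t=30, phase=(10,0,15,5) → FL=W FR=S RL=W RR=S
cmd 4: advance +7 → t=37, phase=(17,7,2,12) → FL=W FR=S RL=S RR=W
cmd 5: advance +8 → t=45, phase=(5,15,10,0) → FL=S FR=W RL=W RR=S
cmd 6: advance +17 → t=62, phase=(2,12,7,17) → FL=S FR=W RL=S RR=W
cmd 7: advance +5 → t=67, phase=(7,17,12,2) → FL=S FR=W RL=W RR=S
cmd 8: advance +6 → t=73, phase=(13,3,18,8) → FL=W FR=S RL=W RR=S

after cmd 1 (t=16): FL=W FR=S RL=S RR=W
after cmd 2 (t=24): FL=S FR=W RL=S RR=W
after cmd 3 (t=30): FL=W FR=S RL=W RR=S
after cmd 4 (t=37): FL=W FR=S RL=S RR=W
after cmd 5 (t=45): FL=S FR=W RL=W RR=S
after cmd 6 (t=62): FL=S FR=W RL=S RR=W
after cmd 7 (t=67): FL=S FR=W RL=W RR=S
after cmd 8 (t=73): FL=W FR=S RL=W RR=S


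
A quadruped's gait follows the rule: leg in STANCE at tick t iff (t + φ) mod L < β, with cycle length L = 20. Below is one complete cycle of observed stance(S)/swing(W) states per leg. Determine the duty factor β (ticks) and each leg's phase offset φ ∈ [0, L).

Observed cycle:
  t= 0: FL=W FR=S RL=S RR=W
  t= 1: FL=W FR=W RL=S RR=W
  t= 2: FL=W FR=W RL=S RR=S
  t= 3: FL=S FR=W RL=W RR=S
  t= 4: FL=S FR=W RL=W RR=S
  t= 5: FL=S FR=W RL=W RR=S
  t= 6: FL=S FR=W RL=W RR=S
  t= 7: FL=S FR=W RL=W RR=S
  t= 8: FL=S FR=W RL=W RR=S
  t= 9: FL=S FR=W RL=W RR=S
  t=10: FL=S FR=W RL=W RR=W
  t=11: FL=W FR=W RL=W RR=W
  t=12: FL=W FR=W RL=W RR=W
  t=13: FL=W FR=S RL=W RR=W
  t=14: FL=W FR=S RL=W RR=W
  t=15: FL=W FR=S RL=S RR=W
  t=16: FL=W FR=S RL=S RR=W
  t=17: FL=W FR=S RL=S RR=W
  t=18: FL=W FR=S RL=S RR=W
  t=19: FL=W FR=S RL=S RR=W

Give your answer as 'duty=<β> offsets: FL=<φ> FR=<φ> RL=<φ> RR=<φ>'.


duty=8 offsets: FL=17 FR=7 RL=5 RR=18

duty β = stance ticks per leg = 8
FL: stance ticks = 8; W→S at t=3 → φ=17
FR: stance ticks = 8; W→S at t=13 → φ=7
RL: stance ticks = 8; W→S at t=15 → φ=5
RR: stance ticks = 8; W→S at t=2 → φ=18


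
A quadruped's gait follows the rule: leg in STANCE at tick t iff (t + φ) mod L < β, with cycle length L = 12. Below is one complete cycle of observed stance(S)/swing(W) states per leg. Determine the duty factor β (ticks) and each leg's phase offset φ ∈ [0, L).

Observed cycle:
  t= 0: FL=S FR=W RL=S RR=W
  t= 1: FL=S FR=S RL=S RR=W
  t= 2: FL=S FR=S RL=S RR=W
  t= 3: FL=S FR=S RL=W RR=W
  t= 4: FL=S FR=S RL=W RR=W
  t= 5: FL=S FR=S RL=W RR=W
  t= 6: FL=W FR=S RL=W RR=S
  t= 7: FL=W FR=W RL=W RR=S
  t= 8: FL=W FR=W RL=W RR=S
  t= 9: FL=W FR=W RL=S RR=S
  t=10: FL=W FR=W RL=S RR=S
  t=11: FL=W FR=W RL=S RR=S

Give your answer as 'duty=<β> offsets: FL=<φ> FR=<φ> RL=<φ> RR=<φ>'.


duty β = stance ticks per leg = 6
FL: stance ticks = 6; W→S at t=0 → φ=0
FR: stance ticks = 6; W→S at t=1 → φ=11
RL: stance ticks = 6; W→S at t=9 → φ=3
RR: stance ticks = 6; W→S at t=6 → φ=6

duty=6 offsets: FL=0 FR=11 RL=3 RR=6


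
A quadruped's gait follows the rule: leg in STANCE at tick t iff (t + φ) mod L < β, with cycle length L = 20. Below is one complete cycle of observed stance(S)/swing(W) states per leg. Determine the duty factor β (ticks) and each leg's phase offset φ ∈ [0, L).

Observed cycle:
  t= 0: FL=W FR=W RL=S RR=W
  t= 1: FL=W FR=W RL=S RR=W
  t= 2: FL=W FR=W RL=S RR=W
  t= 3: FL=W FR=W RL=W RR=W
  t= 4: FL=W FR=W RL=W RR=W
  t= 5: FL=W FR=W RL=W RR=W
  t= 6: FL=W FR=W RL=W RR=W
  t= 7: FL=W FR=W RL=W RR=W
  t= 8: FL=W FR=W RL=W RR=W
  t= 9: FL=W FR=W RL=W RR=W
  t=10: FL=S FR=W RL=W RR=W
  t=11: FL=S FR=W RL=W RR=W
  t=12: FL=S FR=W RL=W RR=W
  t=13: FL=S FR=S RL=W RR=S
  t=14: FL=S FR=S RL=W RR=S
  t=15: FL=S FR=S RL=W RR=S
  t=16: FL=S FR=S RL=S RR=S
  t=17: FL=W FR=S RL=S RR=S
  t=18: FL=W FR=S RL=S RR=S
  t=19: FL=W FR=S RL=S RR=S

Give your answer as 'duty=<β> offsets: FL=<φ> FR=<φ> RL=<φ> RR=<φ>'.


duty=7 offsets: FL=10 FR=7 RL=4 RR=7

duty β = stance ticks per leg = 7
FL: stance ticks = 7; W→S at t=10 → φ=10
FR: stance ticks = 7; W→S at t=13 → φ=7
RL: stance ticks = 7; W→S at t=16 → φ=4
RR: stance ticks = 7; W→S at t=13 → φ=7


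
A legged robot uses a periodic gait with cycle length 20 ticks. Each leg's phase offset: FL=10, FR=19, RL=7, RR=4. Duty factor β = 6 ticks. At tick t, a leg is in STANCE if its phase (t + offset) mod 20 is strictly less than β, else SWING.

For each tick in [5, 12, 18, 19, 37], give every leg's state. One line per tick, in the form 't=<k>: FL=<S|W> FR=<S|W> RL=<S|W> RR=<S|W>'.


t=5: FL=W FR=S RL=W RR=W
t=12: FL=S FR=W RL=W RR=W
t=18: FL=W FR=W RL=S RR=S
t=19: FL=W FR=W RL=W RR=S
t=37: FL=W FR=W RL=S RR=S

t=5: phase=(15,4,12,9) vs β=6 → FL=W FR=S RL=W RR=W
t=12: phase=(2,11,19,16) vs β=6 → FL=S FR=W RL=W RR=W
t=18: phase=(8,17,5,2) vs β=6 → FL=W FR=W RL=S RR=S
t=19: phase=(9,18,6,3) vs β=6 → FL=W FR=W RL=W RR=S
t=37: phase=(7,16,4,1) vs β=6 → FL=W FR=W RL=S RR=S


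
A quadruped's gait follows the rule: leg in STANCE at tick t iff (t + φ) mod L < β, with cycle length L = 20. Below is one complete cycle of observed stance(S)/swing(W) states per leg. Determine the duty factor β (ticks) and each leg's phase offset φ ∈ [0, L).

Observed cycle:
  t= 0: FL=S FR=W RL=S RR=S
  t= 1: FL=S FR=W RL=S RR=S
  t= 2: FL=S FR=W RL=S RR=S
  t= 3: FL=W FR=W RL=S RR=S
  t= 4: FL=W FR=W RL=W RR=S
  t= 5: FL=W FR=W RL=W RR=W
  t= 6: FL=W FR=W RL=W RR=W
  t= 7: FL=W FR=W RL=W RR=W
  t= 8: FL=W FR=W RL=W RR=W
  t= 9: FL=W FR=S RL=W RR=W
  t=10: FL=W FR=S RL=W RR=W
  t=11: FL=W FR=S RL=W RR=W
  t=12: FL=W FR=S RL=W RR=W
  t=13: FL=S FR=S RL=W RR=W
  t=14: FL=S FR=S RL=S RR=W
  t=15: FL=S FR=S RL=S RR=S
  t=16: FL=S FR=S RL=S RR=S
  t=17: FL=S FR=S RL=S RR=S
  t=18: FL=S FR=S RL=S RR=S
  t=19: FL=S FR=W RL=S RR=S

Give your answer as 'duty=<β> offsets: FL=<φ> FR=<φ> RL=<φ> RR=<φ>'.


duty β = stance ticks per leg = 10
FL: stance ticks = 10; W→S at t=13 → φ=7
FR: stance ticks = 10; W→S at t=9 → φ=11
RL: stance ticks = 10; W→S at t=14 → φ=6
RR: stance ticks = 10; W→S at t=15 → φ=5

duty=10 offsets: FL=7 FR=11 RL=6 RR=5


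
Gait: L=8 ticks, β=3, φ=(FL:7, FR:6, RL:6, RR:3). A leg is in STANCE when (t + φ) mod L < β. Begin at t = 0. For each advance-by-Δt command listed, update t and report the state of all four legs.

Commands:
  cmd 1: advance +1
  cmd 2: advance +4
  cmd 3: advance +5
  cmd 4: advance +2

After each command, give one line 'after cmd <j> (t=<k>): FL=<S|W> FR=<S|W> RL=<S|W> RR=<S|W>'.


after cmd 1 (t=1): FL=S FR=W RL=W RR=W
after cmd 2 (t=5): FL=W FR=W RL=W RR=S
after cmd 3 (t=10): FL=S FR=S RL=S RR=W
after cmd 4 (t=12): FL=W FR=S RL=S RR=W

start t=0: FL=W FR=W RL=W RR=W
cmd 1: advance +1 → t=1, phase=(0,7,7,4) → FL=S FR=W RL=W RR=W
cmd 2: advance +4 → t=5, phase=(4,3,3,0) → FL=W FR=W RL=W RR=S
cmd 3: advance +5 → t=10, phase=(1,0,0,5) → FL=S FR=S RL=S RR=W
cmd 4: advance +2 → t=12, phase=(3,2,2,7) → FL=W FR=S RL=S RR=W
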